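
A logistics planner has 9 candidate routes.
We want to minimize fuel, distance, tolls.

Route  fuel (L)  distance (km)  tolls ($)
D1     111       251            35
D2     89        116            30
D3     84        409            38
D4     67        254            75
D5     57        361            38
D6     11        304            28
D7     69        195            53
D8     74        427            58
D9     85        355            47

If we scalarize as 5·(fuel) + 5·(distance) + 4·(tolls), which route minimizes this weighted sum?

D2

D1: 5·111 + 5·251 + 4·35 = 1950
D2: 5·89 + 5·116 + 4·30 = 1145
D3: 5·84 + 5·409 + 4·38 = 2617
D4: 5·67 + 5·254 + 4·75 = 1905
D5: 5·57 + 5·361 + 4·38 = 2242
D6: 5·11 + 5·304 + 4·28 = 1687
D7: 5·69 + 5·195 + 4·53 = 1532
D8: 5·74 + 5·427 + 4·58 = 2737
D9: 5·85 + 5·355 + 4·47 = 2388
Lowest: D2 at 1145.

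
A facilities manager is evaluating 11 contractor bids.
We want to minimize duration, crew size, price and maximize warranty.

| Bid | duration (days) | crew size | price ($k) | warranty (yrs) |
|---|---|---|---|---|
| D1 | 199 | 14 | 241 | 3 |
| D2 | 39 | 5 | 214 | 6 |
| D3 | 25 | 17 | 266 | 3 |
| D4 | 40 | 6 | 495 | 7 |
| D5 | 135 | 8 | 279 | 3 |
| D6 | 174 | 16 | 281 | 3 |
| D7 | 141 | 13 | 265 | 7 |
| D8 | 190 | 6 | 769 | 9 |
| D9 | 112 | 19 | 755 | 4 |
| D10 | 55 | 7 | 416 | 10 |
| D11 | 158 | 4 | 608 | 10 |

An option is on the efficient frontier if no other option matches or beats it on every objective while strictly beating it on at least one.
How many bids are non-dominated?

D1: dominated by D2 (duration 39≤199, crew size 5≤14, price 214≤241, warranty 6≥3).
D2: not dominated (best price).
D3: not dominated (best duration).
D4: not dominated.
D5: dominated by D2 (duration 39≤135, crew size 5≤8, price 214≤279, warranty 6≥3).
D6: dominated by D2 (duration 39≤174, crew size 5≤16, price 214≤281, warranty 6≥3).
D7: not dominated.
D8: dominated by D11 (duration 158≤190, crew size 4≤6, price 608≤769, warranty 10≥9).
D9: dominated by D2 (duration 39≤112, crew size 5≤19, price 214≤755, warranty 6≥4).
D10: not dominated.
D11: not dominated (best crew size).
Pareto-optimal: D2, D3, D4, D7, D10, D11 → 6.

6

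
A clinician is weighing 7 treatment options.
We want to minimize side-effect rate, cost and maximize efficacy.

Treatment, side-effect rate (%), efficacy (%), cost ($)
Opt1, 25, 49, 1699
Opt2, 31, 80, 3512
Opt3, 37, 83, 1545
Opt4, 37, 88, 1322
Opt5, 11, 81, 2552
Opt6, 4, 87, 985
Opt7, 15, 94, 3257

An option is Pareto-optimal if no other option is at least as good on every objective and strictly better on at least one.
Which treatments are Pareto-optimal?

Opt1: dominated by Opt6 (side-effect rate 4≤25, efficacy 87≥49, cost 985≤1699).
Opt2: dominated by Opt5 (side-effect rate 11≤31, efficacy 81≥80, cost 2552≤3512).
Opt3: dominated by Opt4 (side-effect rate 37≤37, efficacy 88≥83, cost 1322≤1545).
Opt4: not dominated.
Opt5: dominated by Opt6 (side-effect rate 4≤11, efficacy 87≥81, cost 985≤2552).
Opt6: not dominated (best side-effect rate).
Opt7: not dominated (best efficacy).

Opt4, Opt6, Opt7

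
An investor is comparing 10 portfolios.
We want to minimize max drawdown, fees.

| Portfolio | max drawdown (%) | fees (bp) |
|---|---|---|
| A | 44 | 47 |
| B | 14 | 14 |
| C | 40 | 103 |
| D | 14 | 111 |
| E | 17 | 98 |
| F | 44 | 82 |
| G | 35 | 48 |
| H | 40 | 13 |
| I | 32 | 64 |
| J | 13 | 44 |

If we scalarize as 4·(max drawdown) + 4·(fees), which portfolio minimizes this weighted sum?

A: 4·44 + 4·47 = 364
B: 4·14 + 4·14 = 112
C: 4·40 + 4·103 = 572
D: 4·14 + 4·111 = 500
E: 4·17 + 4·98 = 460
F: 4·44 + 4·82 = 504
G: 4·35 + 4·48 = 332
H: 4·40 + 4·13 = 212
I: 4·32 + 4·64 = 384
J: 4·13 + 4·44 = 228
Lowest: B at 112.

B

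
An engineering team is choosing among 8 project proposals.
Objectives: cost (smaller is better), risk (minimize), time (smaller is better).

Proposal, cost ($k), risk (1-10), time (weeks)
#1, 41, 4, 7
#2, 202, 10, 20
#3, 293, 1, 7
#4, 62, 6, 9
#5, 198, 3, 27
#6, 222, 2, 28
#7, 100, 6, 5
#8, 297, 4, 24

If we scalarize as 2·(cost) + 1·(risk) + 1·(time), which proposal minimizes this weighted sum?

#1: 2·41 + 1·4 + 1·7 = 93
#2: 2·202 + 1·10 + 1·20 = 434
#3: 2·293 + 1·1 + 1·7 = 594
#4: 2·62 + 1·6 + 1·9 = 139
#5: 2·198 + 1·3 + 1·27 = 426
#6: 2·222 + 1·2 + 1·28 = 474
#7: 2·100 + 1·6 + 1·5 = 211
#8: 2·297 + 1·4 + 1·24 = 622
Lowest: #1 at 93.

#1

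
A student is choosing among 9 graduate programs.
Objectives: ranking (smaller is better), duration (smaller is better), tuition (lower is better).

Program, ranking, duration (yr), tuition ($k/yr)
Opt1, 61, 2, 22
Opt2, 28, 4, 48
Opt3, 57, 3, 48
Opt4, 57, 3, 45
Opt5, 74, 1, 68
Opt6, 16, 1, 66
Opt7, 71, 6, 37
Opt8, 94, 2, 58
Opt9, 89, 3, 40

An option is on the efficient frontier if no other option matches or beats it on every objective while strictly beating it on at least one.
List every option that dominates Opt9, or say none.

Opt1

Opt1: ranking 61≤89, duration 2≤3, tuition 22≤40 — dominates Opt9.
Others (Opt2, Opt3, Opt4, Opt5, Opt6, Opt7, Opt8) are each worse than Opt9 on at least one objective.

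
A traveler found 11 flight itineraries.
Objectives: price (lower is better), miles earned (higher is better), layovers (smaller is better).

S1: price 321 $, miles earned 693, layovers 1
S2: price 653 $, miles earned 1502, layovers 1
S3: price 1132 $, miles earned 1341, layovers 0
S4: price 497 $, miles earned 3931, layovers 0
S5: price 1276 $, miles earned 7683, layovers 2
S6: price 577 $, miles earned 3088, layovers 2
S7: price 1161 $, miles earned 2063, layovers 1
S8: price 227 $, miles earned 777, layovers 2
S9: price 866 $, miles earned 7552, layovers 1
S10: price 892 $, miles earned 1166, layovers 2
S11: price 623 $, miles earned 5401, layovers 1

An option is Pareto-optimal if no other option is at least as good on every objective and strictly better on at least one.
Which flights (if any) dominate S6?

S4

S4: price 497≤577, miles earned 3931≥3088, layovers 0≤2 — dominates S6.
Others (S1, S2, S3, S5, S7, S8, S9, S10, S11) are each worse than S6 on at least one objective.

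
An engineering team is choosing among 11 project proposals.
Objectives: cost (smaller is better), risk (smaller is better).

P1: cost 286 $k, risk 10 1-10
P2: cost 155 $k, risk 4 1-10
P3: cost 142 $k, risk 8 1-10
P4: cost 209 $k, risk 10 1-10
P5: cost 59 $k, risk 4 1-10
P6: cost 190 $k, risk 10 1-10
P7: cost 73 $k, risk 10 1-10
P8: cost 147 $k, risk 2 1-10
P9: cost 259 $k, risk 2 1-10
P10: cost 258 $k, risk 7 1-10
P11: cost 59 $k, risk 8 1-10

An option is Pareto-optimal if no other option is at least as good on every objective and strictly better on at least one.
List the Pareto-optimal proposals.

P5, P8

P1: dominated by P2 (cost 155≤286, risk 4≤10).
P2: dominated by P5 (cost 59≤155, risk 4≤4).
P3: dominated by P5 (cost 59≤142, risk 4≤8).
P4: dominated by P2 (cost 155≤209, risk 4≤10).
P5: not dominated.
P6: dominated by P2 (cost 155≤190, risk 4≤10).
P7: dominated by P5 (cost 59≤73, risk 4≤10).
P8: not dominated.
P9: dominated by P8 (cost 147≤259, risk 2≤2).
P10: dominated by P2 (cost 155≤258, risk 4≤7).
P11: dominated by P5 (cost 59≤59, risk 4≤8).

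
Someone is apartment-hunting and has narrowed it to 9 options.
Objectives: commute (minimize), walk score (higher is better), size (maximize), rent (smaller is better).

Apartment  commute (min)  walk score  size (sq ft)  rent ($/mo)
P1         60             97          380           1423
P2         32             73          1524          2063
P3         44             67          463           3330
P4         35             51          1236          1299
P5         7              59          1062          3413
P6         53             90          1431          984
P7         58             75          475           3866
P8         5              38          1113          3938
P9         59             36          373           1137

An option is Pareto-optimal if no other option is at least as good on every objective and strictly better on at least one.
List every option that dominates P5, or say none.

P1: worse on commute (60 vs 7).
P2: worse on commute (32 vs 7).
P3: worse on commute (44 vs 7).
P4: worse on commute (35 vs 7).
P6: worse on commute (53 vs 7).
P7: worse on commute (58 vs 7).
P8: worse on walk score (38 vs 59).
P9: worse on commute (59 vs 7).
No option dominates P5.

none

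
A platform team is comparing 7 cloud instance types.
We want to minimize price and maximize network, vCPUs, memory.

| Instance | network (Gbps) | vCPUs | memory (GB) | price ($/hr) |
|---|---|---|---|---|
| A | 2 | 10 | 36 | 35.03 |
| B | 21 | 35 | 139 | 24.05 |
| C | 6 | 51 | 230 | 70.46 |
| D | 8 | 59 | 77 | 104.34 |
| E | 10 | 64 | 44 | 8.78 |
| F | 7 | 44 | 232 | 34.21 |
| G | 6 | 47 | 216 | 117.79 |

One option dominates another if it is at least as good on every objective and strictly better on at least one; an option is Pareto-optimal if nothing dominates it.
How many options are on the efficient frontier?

5

A: dominated by B (network 21≥2, vCPUs 35≥10, memory 139≥36, price 24.05≤35.03).
B: not dominated (best network).
C: not dominated.
D: not dominated.
E: not dominated (best vCPUs).
F: not dominated (best memory).
G: dominated by C (network 6≥6, vCPUs 51≥47, memory 230≥216, price 70.46≤117.79).
Pareto-optimal: B, C, D, E, F → 5.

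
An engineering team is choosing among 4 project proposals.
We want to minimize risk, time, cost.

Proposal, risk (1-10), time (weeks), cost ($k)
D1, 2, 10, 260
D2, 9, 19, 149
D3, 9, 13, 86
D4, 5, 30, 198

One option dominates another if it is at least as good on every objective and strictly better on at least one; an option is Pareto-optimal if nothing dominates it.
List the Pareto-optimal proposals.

D1, D3, D4

D1: not dominated (best risk).
D2: dominated by D3 (risk 9≤9, time 13≤19, cost 86≤149).
D3: not dominated (best cost).
D4: not dominated.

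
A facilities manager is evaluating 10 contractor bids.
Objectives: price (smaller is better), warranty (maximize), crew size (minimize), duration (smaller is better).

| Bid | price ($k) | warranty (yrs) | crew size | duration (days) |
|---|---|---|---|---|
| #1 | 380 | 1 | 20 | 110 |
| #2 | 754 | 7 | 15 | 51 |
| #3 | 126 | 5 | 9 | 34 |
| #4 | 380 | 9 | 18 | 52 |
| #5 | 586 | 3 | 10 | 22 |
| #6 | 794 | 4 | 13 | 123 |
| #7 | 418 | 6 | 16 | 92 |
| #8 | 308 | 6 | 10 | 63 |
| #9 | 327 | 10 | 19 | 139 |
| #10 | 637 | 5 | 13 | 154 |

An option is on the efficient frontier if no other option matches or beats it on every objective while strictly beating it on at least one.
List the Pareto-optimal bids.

#1: dominated by #3 (price 126≤380, warranty 5≥1, crew size 9≤20, duration 34≤110).
#2: not dominated.
#3: not dominated (best price).
#4: not dominated.
#5: not dominated (best duration).
#6: dominated by #3 (price 126≤794, warranty 5≥4, crew size 9≤13, duration 34≤123).
#7: dominated by #8 (price 308≤418, warranty 6≥6, crew size 10≤16, duration 63≤92).
#8: not dominated.
#9: not dominated (best warranty).
#10: dominated by #3 (price 126≤637, warranty 5≥5, crew size 9≤13, duration 34≤154).

#2, #3, #4, #5, #8, #9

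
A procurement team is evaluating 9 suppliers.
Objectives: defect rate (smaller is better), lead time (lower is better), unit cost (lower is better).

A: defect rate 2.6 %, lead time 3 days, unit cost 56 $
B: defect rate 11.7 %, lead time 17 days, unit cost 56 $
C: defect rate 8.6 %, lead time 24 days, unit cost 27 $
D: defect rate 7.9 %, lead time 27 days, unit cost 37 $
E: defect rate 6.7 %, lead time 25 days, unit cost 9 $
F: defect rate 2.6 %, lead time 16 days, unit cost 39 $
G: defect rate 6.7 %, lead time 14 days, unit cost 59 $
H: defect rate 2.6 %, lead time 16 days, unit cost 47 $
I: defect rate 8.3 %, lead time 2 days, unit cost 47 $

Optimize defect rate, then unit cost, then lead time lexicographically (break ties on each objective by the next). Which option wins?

F

First minimize defect rate: best is 2.6, kept {A, F, H}.
Then minimize unit cost: best is 39, kept {F}.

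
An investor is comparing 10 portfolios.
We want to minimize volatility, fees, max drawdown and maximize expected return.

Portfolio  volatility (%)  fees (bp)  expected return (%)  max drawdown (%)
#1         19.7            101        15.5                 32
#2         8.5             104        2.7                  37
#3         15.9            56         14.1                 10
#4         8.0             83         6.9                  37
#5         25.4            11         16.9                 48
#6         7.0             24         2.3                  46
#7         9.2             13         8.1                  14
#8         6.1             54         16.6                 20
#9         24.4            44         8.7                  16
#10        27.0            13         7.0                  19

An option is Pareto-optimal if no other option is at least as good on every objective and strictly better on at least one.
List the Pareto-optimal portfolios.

#3, #5, #6, #7, #8, #9

#1: dominated by #8 (volatility 6.1≤19.7, fees 54≤101, expected return 16.6≥15.5, max drawdown 20≤32).
#2: dominated by #4 (volatility 8.0≤8.5, fees 83≤104, expected return 6.9≥2.7, max drawdown 37≤37).
#3: not dominated (best max drawdown).
#4: dominated by #8 (volatility 6.1≤8.0, fees 54≤83, expected return 16.6≥6.9, max drawdown 20≤37).
#5: not dominated (best fees).
#6: not dominated.
#7: not dominated.
#8: not dominated (best volatility).
#9: not dominated.
#10: dominated by #7 (volatility 9.2≤27.0, fees 13≤13, expected return 8.1≥7.0, max drawdown 14≤19).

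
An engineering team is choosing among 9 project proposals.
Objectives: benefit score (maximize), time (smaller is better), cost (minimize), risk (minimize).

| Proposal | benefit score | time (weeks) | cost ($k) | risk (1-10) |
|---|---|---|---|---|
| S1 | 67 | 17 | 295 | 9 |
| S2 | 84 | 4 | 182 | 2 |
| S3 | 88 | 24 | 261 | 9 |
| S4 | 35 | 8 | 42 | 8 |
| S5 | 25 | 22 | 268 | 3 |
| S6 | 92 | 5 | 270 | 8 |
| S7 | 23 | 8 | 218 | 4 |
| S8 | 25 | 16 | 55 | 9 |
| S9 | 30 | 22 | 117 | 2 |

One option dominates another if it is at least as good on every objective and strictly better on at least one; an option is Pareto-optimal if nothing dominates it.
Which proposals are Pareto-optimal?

S1: dominated by S2 (benefit score 84≥67, time 4≤17, cost 182≤295, risk 2≤9).
S2: not dominated (best time).
S3: not dominated.
S4: not dominated (best cost).
S5: dominated by S2 (benefit score 84≥25, time 4≤22, cost 182≤268, risk 2≤3).
S6: not dominated (best benefit score).
S7: dominated by S2 (benefit score 84≥23, time 4≤8, cost 182≤218, risk 2≤4).
S8: dominated by S4 (benefit score 35≥25, time 8≤16, cost 42≤55, risk 8≤9).
S9: not dominated.

S2, S3, S4, S6, S9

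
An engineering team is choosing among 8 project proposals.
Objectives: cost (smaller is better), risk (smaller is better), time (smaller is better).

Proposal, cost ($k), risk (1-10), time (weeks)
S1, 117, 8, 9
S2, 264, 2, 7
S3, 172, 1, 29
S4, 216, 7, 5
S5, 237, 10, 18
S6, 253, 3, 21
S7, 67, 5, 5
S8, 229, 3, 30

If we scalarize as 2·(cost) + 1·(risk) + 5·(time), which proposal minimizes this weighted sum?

S7

S1: 2·117 + 1·8 + 5·9 = 287
S2: 2·264 + 1·2 + 5·7 = 565
S3: 2·172 + 1·1 + 5·29 = 490
S4: 2·216 + 1·7 + 5·5 = 464
S5: 2·237 + 1·10 + 5·18 = 574
S6: 2·253 + 1·3 + 5·21 = 614
S7: 2·67 + 1·5 + 5·5 = 164
S8: 2·229 + 1·3 + 5·30 = 611
Lowest: S7 at 164.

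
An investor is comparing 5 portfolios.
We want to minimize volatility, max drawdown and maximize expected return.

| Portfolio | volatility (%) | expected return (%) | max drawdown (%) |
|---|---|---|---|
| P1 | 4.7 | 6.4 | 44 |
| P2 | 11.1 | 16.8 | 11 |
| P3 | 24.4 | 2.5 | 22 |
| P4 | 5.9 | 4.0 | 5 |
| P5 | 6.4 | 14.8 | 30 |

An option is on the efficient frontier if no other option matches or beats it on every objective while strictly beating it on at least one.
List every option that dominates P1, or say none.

none

P2: worse on volatility (11.1 vs 4.7).
P3: worse on volatility (24.4 vs 4.7).
P4: worse on volatility (5.9 vs 4.7).
P5: worse on volatility (6.4 vs 4.7).
No option dominates P1.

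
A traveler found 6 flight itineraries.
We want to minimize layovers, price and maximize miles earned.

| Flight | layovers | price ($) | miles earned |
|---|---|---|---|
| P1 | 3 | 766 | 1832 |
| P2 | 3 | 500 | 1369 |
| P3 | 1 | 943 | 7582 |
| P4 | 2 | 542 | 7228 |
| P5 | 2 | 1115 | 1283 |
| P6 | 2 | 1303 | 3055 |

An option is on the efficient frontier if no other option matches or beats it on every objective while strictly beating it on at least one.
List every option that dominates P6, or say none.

P3: layovers 1≤2, price 943≤1303, miles earned 7582≥3055 — dominates P6.
P4: layovers 2≤2, price 542≤1303, miles earned 7228≥3055 — dominates P6.
Others (P1, P2, P5) are each worse than P6 on at least one objective.

P3, P4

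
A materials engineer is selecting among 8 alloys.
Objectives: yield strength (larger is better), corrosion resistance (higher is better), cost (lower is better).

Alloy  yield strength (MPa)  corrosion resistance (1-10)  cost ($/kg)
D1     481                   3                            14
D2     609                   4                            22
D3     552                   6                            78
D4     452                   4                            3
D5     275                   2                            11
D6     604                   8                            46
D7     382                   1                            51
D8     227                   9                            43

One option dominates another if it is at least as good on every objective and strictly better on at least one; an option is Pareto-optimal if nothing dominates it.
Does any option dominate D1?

D2: worse on cost (22 vs 14).
D3: worse on cost (78 vs 14).
D4: worse on yield strength (452 vs 481).
D5: worse on yield strength (275 vs 481).
D6: worse on cost (46 vs 14).
D7: worse on yield strength (382 vs 481).
D8: worse on yield strength (227 vs 481).
No option is at least as good as D1 on every objective and strictly better on one.

No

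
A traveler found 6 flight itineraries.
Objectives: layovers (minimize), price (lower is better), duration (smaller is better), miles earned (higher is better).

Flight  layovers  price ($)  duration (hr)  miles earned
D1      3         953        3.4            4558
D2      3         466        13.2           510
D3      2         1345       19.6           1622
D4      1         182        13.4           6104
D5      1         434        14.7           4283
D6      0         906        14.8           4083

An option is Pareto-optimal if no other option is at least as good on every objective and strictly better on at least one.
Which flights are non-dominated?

D1: not dominated (best duration).
D2: not dominated.
D3: dominated by D4 (layovers 1≤2, price 182≤1345, duration 13.4≤19.6, miles earned 6104≥1622).
D4: not dominated (best price).
D5: dominated by D4 (layovers 1≤1, price 182≤434, duration 13.4≤14.7, miles earned 6104≥4283).
D6: not dominated (best layovers).

D1, D2, D4, D6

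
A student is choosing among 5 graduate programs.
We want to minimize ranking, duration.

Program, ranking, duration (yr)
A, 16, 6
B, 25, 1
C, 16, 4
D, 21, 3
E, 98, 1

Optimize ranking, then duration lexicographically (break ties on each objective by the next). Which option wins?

C

First minimize ranking: best is 16, kept {A, C}.
Then minimize duration: best is 4, kept {C}.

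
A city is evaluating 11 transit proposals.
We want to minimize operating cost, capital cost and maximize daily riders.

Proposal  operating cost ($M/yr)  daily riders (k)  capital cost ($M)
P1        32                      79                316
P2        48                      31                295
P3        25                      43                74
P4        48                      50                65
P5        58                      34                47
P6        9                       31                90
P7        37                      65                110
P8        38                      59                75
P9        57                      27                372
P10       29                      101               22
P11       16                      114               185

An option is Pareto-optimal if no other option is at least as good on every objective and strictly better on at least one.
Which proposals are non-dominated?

P3, P6, P10, P11

P1: dominated by P10 (operating cost 29≤32, daily riders 101≥79, capital cost 22≤316).
P2: dominated by P3 (operating cost 25≤48, daily riders 43≥31, capital cost 74≤295).
P3: not dominated.
P4: dominated by P10 (operating cost 29≤48, daily riders 101≥50, capital cost 22≤65).
P5: dominated by P10 (operating cost 29≤58, daily riders 101≥34, capital cost 22≤47).
P6: not dominated (best operating cost).
P7: dominated by P10 (operating cost 29≤37, daily riders 101≥65, capital cost 22≤110).
P8: dominated by P10 (operating cost 29≤38, daily riders 101≥59, capital cost 22≤75).
P9: dominated by P1 (operating cost 32≤57, daily riders 79≥27, capital cost 316≤372).
P10: not dominated (best capital cost).
P11: not dominated (best daily riders).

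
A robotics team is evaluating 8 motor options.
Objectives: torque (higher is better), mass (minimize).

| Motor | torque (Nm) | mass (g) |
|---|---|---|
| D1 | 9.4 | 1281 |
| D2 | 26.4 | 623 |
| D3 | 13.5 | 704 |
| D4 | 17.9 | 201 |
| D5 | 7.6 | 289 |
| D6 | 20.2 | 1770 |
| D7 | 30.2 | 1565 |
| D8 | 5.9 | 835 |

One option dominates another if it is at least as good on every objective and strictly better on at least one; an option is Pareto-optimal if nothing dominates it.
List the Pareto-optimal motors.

D2, D4, D7

D1: dominated by D2 (torque 26.4≥9.4, mass 623≤1281).
D2: not dominated.
D3: dominated by D2 (torque 26.4≥13.5, mass 623≤704).
D4: not dominated (best mass).
D5: dominated by D4 (torque 17.9≥7.6, mass 201≤289).
D6: dominated by D2 (torque 26.4≥20.2, mass 623≤1770).
D7: not dominated (best torque).
D8: dominated by D2 (torque 26.4≥5.9, mass 623≤835).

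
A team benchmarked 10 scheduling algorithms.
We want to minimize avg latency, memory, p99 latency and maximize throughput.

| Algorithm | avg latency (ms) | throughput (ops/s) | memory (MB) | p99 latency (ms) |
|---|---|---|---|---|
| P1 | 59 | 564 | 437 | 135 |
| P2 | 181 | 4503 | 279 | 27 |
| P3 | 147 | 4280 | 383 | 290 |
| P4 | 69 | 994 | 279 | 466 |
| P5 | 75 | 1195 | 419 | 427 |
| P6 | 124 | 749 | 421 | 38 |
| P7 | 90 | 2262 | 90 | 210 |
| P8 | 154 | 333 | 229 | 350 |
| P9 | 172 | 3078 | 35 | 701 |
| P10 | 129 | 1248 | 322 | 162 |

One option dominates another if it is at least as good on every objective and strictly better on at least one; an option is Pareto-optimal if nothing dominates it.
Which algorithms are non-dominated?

P1, P2, P3, P4, P5, P6, P7, P9, P10

P1: not dominated (best avg latency).
P2: not dominated (best throughput).
P3: not dominated.
P4: not dominated.
P5: not dominated.
P6: not dominated.
P7: not dominated.
P8: dominated by P7 (avg latency 90≤154, throughput 2262≥333, memory 90≤229, p99 latency 210≤350).
P9: not dominated (best memory).
P10: not dominated.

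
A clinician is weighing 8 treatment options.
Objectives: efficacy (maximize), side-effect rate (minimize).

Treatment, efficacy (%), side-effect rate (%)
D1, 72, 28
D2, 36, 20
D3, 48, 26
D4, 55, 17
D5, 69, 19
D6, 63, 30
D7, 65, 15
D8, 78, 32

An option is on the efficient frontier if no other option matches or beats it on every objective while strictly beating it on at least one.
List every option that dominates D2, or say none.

D4: efficacy 55≥36, side-effect rate 17≤20 — dominates D2.
D5: efficacy 69≥36, side-effect rate 19≤20 — dominates D2.
D7: efficacy 65≥36, side-effect rate 15≤20 — dominates D2.
Others (D1, D3, D6, D8) are each worse than D2 on at least one objective.

D4, D5, D7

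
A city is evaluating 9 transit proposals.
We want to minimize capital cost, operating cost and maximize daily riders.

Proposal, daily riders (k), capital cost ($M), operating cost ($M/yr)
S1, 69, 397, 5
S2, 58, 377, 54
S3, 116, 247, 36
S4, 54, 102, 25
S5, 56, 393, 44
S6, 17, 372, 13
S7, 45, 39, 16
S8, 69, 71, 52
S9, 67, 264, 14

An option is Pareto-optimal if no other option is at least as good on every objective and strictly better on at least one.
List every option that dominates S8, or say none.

none

S1: worse on capital cost (397 vs 71).
S2: worse on daily riders (58 vs 69).
S3: worse on capital cost (247 vs 71).
S4: worse on daily riders (54 vs 69).
S5: worse on daily riders (56 vs 69).
S6: worse on daily riders (17 vs 69).
S7: worse on daily riders (45 vs 69).
S9: worse on daily riders (67 vs 69).
No option dominates S8.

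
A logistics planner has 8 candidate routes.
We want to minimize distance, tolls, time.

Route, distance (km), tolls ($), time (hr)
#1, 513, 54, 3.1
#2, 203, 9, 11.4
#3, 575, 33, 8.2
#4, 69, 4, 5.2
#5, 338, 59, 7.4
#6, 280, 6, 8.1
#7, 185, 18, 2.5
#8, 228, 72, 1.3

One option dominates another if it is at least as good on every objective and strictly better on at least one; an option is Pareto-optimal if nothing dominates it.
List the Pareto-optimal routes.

#1: dominated by #7 (distance 185≤513, tolls 18≤54, time 2.5≤3.1).
#2: dominated by #4 (distance 69≤203, tolls 4≤9, time 5.2≤11.4).
#3: dominated by #4 (distance 69≤575, tolls 4≤33, time 5.2≤8.2).
#4: not dominated (best distance).
#5: dominated by #4 (distance 69≤338, tolls 4≤59, time 5.2≤7.4).
#6: dominated by #4 (distance 69≤280, tolls 4≤6, time 5.2≤8.1).
#7: not dominated.
#8: not dominated (best time).

#4, #7, #8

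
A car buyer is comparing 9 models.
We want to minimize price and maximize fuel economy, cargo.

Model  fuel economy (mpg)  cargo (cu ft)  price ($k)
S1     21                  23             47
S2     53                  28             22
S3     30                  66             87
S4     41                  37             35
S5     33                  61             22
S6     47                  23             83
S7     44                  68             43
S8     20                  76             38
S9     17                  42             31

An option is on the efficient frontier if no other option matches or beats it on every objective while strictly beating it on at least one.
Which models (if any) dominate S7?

none

S1: worse on fuel economy (21 vs 44).
S2: worse on cargo (28 vs 68).
S3: worse on fuel economy (30 vs 44).
S4: worse on fuel economy (41 vs 44).
S5: worse on fuel economy (33 vs 44).
S6: worse on cargo (23 vs 68).
S8: worse on fuel economy (20 vs 44).
S9: worse on fuel economy (17 vs 44).
No option dominates S7.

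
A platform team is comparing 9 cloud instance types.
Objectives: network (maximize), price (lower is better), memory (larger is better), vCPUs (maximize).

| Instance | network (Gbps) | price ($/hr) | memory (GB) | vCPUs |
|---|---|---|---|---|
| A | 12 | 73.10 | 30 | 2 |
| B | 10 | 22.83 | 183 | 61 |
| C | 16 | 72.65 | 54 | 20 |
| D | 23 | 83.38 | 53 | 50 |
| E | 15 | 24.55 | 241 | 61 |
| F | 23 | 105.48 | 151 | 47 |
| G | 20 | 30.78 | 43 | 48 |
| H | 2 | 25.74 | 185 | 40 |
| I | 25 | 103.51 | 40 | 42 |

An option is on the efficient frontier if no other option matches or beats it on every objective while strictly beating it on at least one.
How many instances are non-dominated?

A: dominated by C (network 16≥12, price 72.65≤73.10, memory 54≥30, vCPUs 20≥2).
B: not dominated (best price).
C: not dominated.
D: not dominated.
E: not dominated (best memory).
F: not dominated.
G: not dominated.
H: dominated by E (network 15≥2, price 24.55≤25.74, memory 241≥185, vCPUs 61≥40).
I: not dominated (best network).
Pareto-optimal: B, C, D, E, F, G, I → 7.

7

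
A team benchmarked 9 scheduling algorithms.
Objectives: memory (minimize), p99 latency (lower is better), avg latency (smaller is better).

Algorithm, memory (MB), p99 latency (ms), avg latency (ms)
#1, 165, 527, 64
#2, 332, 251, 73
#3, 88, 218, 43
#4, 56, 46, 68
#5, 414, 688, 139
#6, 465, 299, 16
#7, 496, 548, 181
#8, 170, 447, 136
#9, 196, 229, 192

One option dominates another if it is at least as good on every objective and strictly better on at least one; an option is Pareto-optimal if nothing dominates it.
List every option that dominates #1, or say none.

#3

#3: memory 88≤165, p99 latency 218≤527, avg latency 43≤64 — dominates #1.
Others (#2, #4, #5, #6, #7, #8, #9) are each worse than #1 on at least one objective.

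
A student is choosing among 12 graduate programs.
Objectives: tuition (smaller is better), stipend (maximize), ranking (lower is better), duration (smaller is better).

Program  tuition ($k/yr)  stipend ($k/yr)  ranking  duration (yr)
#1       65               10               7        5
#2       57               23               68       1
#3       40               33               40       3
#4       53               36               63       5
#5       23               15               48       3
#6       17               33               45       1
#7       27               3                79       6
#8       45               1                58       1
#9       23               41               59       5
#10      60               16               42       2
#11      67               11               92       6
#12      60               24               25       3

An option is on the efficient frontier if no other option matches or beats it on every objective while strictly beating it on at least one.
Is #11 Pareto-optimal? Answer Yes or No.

No

#2 vs #11: tuition 57≤67, stipend 23≥11, ranking 68≤92, duration 1≤6 — #2 is at least as good on every objective and strictly better on at least one, so #2 dominates #11.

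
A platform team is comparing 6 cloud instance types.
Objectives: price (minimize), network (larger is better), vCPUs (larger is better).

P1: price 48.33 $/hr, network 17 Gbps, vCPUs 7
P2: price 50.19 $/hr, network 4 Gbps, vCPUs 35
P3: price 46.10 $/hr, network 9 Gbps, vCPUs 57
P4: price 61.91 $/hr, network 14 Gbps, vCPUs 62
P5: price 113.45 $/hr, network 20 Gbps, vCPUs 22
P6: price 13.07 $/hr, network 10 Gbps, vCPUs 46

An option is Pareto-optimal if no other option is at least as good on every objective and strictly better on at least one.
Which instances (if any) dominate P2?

P3, P6

P3: price 46.10≤50.19, network 9≥4, vCPUs 57≥35 — dominates P2.
P6: price 13.07≤50.19, network 10≥4, vCPUs 46≥35 — dominates P2.
Others (P1, P4, P5) are each worse than P2 on at least one objective.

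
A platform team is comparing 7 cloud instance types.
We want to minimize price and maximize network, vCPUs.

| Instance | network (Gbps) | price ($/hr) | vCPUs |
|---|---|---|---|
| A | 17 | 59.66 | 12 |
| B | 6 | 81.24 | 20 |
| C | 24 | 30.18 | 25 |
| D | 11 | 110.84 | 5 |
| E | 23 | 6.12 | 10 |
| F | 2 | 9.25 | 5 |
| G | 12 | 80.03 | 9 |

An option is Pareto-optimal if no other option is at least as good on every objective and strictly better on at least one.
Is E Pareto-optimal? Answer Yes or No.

Yes

A: worse on network (17 vs 23).
B: worse on network (6 vs 23).
C: worse on price (30.18 vs 6.12).
D: worse on network (11 vs 23).
F: worse on network (2 vs 23).
G: worse on network (12 vs 23).
No option is at least as good as E on every objective and strictly better on one.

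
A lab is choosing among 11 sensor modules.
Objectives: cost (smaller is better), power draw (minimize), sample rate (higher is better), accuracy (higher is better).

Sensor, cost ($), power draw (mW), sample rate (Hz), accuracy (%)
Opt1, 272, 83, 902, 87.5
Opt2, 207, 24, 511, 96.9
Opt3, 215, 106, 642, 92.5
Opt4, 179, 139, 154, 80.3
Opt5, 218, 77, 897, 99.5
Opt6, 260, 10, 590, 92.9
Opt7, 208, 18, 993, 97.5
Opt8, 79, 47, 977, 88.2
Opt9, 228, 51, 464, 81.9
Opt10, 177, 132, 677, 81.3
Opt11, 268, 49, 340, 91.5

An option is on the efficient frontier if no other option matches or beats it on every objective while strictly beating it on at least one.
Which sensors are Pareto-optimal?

Opt2, Opt5, Opt6, Opt7, Opt8

Opt1: dominated by Opt7 (cost 208≤272, power draw 18≤83, sample rate 993≥902, accuracy 97.5≥87.5).
Opt2: not dominated.
Opt3: dominated by Opt7 (cost 208≤215, power draw 18≤106, sample rate 993≥642, accuracy 97.5≥92.5).
Opt4: dominated by Opt8 (cost 79≤179, power draw 47≤139, sample rate 977≥154, accuracy 88.2≥80.3).
Opt5: not dominated (best accuracy).
Opt6: not dominated (best power draw).
Opt7: not dominated (best sample rate).
Opt8: not dominated (best cost).
Opt9: dominated by Opt2 (cost 207≤228, power draw 24≤51, sample rate 511≥464, accuracy 96.9≥81.9).
Opt10: dominated by Opt8 (cost 79≤177, power draw 47≤132, sample rate 977≥677, accuracy 88.2≥81.3).
Opt11: dominated by Opt2 (cost 207≤268, power draw 24≤49, sample rate 511≥340, accuracy 96.9≥91.5).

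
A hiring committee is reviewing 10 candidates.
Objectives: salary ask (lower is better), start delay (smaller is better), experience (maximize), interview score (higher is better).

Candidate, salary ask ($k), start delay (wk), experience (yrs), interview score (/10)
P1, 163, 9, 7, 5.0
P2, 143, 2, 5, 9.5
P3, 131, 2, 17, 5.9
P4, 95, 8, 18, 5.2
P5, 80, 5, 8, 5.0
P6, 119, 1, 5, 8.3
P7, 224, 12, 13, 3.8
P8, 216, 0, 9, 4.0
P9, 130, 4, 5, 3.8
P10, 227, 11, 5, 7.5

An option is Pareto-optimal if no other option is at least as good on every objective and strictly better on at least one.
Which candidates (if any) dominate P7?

P3, P4

P3: salary ask 131≤224, start delay 2≤12, experience 17≥13, interview score 5.9≥3.8 — dominates P7.
P4: salary ask 95≤224, start delay 8≤12, experience 18≥13, interview score 5.2≥3.8 — dominates P7.
Others (P1, P2, P5, P6, P8, P9, P10) are each worse than P7 on at least one objective.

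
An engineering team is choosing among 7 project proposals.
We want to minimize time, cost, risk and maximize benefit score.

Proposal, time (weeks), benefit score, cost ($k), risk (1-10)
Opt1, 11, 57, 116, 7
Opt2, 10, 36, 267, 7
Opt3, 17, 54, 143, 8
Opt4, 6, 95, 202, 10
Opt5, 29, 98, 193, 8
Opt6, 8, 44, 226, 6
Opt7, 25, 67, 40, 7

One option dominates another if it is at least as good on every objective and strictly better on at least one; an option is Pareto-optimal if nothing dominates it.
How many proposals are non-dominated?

Opt1: not dominated.
Opt2: dominated by Opt6 (time 8≤10, benefit score 44≥36, cost 226≤267, risk 6≤7).
Opt3: dominated by Opt1 (time 11≤17, benefit score 57≥54, cost 116≤143, risk 7≤8).
Opt4: not dominated (best time).
Opt5: not dominated (best benefit score).
Opt6: not dominated (best risk).
Opt7: not dominated (best cost).
Pareto-optimal: Opt1, Opt4, Opt5, Opt6, Opt7 → 5.

5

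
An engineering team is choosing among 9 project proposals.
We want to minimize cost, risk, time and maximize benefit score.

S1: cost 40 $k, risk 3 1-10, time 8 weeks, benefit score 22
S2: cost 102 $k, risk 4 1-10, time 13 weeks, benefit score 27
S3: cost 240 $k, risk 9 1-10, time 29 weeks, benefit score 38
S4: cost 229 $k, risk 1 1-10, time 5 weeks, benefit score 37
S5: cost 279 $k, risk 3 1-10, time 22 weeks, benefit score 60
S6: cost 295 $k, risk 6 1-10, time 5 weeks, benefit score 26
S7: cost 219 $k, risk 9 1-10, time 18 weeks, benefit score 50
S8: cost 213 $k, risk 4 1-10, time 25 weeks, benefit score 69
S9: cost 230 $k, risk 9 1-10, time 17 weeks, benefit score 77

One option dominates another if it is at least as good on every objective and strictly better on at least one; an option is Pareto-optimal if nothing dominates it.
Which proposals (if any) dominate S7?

none

S1: worse on benefit score (22 vs 50).
S2: worse on benefit score (27 vs 50).
S3: worse on cost (240 vs 219).
S4: worse on cost (229 vs 219).
S5: worse on cost (279 vs 219).
S6: worse on cost (295 vs 219).
S8: worse on time (25 vs 18).
S9: worse on cost (230 vs 219).
No option dominates S7.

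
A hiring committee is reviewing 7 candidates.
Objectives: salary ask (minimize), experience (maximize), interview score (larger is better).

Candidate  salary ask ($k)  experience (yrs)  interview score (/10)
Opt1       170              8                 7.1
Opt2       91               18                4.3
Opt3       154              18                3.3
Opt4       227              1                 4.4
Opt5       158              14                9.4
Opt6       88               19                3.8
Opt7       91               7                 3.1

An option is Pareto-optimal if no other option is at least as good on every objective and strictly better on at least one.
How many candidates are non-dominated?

Opt1: dominated by Opt5 (salary ask 158≤170, experience 14≥8, interview score 9.4≥7.1).
Opt2: not dominated.
Opt3: dominated by Opt2 (salary ask 91≤154, experience 18≥18, interview score 4.3≥3.3).
Opt4: dominated by Opt1 (salary ask 170≤227, experience 8≥1, interview score 7.1≥4.4).
Opt5: not dominated (best interview score).
Opt6: not dominated (best salary ask).
Opt7: dominated by Opt2 (salary ask 91≤91, experience 18≥7, interview score 4.3≥3.1).
Pareto-optimal: Opt2, Opt5, Opt6 → 3.

3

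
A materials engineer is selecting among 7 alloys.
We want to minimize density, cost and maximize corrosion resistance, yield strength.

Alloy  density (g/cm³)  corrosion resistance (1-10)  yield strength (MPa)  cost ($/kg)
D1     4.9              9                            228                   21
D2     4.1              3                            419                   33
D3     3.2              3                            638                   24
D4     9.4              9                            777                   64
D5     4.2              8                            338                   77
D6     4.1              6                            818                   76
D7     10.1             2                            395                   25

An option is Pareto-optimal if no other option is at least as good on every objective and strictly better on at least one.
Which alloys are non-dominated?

D1: not dominated (best cost).
D2: dominated by D3 (density 3.2≤4.1, corrosion resistance 3≥3, yield strength 638≥419, cost 24≤33).
D3: not dominated (best density).
D4: not dominated.
D5: not dominated.
D6: not dominated (best yield strength).
D7: dominated by D3 (density 3.2≤10.1, corrosion resistance 3≥2, yield strength 638≥395, cost 24≤25).

D1, D3, D4, D5, D6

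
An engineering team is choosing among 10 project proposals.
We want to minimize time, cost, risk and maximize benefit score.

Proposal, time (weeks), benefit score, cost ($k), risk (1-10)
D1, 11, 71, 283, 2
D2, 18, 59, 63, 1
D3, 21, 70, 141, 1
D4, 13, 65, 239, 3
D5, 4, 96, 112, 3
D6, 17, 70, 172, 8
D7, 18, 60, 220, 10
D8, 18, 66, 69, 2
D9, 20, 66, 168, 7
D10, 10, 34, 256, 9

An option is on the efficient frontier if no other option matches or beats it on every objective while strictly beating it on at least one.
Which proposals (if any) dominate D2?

none

D1: worse on cost (283 vs 63).
D3: worse on time (21 vs 18).
D4: worse on cost (239 vs 63).
D5: worse on cost (112 vs 63).
D6: worse on cost (172 vs 63).
D7: worse on cost (220 vs 63).
D8: worse on cost (69 vs 63).
D9: worse on time (20 vs 18).
D10: worse on benefit score (34 vs 59).
No option dominates D2.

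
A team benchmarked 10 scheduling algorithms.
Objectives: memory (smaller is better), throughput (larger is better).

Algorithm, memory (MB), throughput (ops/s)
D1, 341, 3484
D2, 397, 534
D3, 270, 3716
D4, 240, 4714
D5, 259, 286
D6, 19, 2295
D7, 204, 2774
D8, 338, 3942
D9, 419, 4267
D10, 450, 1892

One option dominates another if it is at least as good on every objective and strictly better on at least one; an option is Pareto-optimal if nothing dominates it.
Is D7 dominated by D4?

D4 vs D7: D4 is worse on memory (240 vs 204), so it does not dominate D7.

No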